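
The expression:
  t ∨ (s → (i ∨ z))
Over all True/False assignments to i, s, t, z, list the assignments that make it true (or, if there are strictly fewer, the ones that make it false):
is false only for:
  i=False, s=True, t=False, z=False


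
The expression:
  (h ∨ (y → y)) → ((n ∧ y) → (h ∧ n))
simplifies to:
h ∨ ¬n ∨ ¬y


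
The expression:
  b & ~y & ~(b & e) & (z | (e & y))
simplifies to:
b & z & ~e & ~y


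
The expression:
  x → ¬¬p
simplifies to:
p ∨ ¬x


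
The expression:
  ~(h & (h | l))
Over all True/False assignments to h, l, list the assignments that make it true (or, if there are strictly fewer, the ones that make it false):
is true only for:
  h=False, l=False;
  h=False, l=True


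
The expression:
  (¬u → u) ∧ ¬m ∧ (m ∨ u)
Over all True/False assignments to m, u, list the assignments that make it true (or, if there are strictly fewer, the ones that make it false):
is true only for:
  m=False, u=True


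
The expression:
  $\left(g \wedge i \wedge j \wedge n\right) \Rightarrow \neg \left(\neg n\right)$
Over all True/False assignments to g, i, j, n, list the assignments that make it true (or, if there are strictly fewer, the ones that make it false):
is always true.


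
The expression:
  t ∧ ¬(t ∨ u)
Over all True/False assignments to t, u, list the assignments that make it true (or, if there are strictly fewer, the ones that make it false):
is never true.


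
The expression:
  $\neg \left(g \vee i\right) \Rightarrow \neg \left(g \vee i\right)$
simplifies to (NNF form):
$\text{True}$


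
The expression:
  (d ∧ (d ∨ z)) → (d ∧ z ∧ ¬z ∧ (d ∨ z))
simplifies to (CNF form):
¬d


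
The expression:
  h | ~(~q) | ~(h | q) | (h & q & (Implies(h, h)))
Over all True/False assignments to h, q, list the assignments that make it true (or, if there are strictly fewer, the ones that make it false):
is always true.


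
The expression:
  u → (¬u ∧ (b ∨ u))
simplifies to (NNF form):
¬u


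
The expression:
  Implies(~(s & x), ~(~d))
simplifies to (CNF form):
(d | s) & (d | x)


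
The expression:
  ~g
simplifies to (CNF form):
~g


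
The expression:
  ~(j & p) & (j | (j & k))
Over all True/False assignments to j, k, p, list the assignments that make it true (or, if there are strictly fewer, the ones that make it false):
is true only for:
  j=True, k=False, p=False;
  j=True, k=True, p=False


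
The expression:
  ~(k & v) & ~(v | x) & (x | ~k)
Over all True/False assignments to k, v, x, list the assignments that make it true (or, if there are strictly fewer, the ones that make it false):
is true only for:
  k=False, v=False, x=False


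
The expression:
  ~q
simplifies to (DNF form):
~q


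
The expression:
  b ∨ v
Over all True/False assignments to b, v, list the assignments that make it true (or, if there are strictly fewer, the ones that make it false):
is false only for:
  b=False, v=False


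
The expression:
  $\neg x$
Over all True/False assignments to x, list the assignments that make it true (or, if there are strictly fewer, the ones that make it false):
is true only for:
  x=False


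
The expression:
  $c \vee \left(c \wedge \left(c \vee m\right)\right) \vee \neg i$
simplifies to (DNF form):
$c \vee \neg i$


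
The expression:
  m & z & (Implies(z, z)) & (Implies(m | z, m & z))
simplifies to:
m & z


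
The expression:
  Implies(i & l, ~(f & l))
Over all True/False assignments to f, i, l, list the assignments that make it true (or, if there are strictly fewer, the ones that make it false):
is false only for:
  f=True, i=True, l=True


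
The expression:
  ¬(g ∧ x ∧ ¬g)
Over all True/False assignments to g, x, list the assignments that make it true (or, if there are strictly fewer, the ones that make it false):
is always true.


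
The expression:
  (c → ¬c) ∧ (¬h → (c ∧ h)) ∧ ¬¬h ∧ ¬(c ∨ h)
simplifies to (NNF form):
False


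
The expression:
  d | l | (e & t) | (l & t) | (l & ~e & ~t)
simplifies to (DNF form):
d | l | (e & t)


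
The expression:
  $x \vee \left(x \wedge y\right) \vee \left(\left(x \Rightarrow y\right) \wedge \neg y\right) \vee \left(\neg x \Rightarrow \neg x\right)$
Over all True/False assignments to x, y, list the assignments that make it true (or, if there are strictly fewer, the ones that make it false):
is always true.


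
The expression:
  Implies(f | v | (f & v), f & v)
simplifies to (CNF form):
(f | ~v) & (v | ~f)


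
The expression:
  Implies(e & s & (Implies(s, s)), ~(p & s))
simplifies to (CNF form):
~e | ~p | ~s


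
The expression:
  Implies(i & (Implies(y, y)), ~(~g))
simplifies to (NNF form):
g | ~i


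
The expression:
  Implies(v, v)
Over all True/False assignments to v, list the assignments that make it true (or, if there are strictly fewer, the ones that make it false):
is always true.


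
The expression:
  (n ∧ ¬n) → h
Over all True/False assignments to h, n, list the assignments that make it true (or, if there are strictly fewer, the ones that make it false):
is always true.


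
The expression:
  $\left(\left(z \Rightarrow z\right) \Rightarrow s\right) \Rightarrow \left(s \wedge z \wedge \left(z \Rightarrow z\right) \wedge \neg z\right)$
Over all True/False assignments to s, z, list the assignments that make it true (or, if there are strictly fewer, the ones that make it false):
is true only for:
  s=False, z=False;
  s=False, z=True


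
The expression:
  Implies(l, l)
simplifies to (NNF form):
True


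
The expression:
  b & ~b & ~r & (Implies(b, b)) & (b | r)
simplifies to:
False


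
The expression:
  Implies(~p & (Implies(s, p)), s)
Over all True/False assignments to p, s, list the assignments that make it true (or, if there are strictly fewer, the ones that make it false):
is false only for:
  p=False, s=False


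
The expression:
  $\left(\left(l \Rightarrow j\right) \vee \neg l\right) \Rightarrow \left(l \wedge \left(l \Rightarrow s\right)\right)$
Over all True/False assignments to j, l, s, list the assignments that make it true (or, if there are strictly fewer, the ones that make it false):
is true only for:
  j=False, l=True, s=False;
  j=False, l=True, s=True;
  j=True, l=True, s=True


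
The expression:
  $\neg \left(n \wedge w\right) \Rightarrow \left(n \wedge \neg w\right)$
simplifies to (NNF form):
$n$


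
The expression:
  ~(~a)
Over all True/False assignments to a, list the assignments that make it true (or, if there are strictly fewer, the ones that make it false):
is true only for:
  a=True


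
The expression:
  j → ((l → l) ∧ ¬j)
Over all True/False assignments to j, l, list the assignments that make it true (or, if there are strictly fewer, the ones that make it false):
is true only for:
  j=False, l=False;
  j=False, l=True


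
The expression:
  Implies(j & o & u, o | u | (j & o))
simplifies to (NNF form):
True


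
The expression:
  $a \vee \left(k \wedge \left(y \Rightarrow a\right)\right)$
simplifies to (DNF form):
$a \vee \left(k \wedge \neg y\right)$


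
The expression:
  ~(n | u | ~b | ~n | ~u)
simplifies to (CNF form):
False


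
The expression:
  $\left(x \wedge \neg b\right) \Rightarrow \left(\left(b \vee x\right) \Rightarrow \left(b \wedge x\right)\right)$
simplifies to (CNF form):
$b \vee \neg x$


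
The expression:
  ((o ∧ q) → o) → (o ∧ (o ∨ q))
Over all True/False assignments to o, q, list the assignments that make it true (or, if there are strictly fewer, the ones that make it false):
is true only for:
  o=True, q=False;
  o=True, q=True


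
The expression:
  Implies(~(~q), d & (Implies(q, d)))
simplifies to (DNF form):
d | ~q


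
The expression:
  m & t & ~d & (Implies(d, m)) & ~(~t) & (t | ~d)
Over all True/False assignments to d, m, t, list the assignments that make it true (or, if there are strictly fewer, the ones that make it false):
is true only for:
  d=False, m=True, t=True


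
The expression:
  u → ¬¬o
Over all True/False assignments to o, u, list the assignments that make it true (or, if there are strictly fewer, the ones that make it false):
is false only for:
  o=False, u=True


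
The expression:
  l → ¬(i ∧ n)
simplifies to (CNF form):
¬i ∨ ¬l ∨ ¬n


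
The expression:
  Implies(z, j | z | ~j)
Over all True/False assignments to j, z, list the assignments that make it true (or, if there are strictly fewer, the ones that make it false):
is always true.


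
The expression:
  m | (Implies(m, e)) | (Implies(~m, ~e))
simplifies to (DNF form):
True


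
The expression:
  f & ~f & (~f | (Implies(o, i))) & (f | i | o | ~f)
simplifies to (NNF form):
False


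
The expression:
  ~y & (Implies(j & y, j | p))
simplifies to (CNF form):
~y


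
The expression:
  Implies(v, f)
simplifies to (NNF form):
f | ~v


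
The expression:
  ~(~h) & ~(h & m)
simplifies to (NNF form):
h & ~m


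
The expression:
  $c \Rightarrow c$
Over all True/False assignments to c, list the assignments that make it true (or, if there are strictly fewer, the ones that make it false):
is always true.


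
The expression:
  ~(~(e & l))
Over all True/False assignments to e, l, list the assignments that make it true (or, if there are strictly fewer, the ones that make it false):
is true only for:
  e=True, l=True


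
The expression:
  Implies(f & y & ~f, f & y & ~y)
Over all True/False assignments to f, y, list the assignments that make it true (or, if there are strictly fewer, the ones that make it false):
is always true.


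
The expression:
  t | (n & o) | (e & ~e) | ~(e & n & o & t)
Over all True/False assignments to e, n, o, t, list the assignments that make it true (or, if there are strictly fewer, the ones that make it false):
is always true.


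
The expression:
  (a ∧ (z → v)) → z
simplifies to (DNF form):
z ∨ ¬a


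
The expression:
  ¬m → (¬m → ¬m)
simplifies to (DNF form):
True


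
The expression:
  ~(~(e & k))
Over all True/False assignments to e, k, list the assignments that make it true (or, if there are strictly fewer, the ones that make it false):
is true only for:
  e=True, k=True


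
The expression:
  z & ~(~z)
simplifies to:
z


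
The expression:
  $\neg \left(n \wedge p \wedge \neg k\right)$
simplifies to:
$k \vee \neg n \vee \neg p$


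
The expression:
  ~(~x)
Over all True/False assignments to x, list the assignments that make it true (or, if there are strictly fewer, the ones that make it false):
is true only for:
  x=True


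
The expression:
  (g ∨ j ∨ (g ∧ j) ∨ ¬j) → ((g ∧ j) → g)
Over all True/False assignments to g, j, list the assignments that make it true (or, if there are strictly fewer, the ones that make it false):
is always true.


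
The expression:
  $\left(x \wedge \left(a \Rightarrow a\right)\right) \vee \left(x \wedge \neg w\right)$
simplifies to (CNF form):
$x$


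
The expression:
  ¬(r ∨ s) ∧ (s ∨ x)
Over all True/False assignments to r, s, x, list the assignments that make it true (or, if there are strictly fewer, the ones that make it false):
is true only for:
  r=False, s=False, x=True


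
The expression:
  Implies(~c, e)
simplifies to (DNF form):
c | e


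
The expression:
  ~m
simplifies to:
~m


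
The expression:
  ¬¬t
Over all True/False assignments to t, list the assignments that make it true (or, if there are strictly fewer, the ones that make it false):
is true only for:
  t=True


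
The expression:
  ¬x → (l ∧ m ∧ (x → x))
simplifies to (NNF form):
x ∨ (l ∧ m)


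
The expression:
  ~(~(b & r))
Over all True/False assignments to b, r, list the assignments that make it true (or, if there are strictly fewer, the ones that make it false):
is true only for:
  b=True, r=True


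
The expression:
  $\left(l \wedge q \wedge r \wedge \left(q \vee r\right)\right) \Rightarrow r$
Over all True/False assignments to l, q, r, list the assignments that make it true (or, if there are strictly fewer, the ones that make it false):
is always true.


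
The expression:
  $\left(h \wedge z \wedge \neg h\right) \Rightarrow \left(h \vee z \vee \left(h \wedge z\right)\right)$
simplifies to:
$\text{True}$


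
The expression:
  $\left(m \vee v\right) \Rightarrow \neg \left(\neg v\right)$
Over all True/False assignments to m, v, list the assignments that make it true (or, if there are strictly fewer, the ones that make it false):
is false only for:
  m=True, v=False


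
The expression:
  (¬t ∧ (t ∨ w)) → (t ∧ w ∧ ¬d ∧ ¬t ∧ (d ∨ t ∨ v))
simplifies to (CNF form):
t ∨ ¬w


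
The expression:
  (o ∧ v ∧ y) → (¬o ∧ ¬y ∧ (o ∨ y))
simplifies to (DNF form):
¬o ∨ ¬v ∨ ¬y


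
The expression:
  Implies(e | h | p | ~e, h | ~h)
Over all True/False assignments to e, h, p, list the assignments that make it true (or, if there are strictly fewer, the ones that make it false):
is always true.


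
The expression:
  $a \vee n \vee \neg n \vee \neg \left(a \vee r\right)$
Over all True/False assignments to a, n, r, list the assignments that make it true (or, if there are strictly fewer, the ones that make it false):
is always true.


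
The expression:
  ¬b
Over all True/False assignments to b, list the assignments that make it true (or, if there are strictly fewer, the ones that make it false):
is true only for:
  b=False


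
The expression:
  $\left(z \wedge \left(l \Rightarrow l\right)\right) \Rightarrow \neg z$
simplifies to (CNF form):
$\neg z$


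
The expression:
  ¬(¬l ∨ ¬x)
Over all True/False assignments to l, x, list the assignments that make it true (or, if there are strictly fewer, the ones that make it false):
is true only for:
  l=True, x=True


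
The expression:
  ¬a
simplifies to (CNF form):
¬a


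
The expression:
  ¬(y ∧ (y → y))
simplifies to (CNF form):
¬y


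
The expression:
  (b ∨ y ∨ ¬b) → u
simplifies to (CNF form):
u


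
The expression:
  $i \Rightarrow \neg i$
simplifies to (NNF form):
$\neg i$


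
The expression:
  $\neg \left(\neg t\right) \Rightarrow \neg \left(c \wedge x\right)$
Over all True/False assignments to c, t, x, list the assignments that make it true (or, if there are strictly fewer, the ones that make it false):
is false only for:
  c=True, t=True, x=True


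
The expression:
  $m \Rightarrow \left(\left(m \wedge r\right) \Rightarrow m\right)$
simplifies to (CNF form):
$\text{True}$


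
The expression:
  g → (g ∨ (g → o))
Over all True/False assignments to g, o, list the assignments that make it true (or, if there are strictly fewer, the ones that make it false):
is always true.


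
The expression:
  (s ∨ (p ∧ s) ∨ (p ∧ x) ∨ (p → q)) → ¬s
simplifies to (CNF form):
¬s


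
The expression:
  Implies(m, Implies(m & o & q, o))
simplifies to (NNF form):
True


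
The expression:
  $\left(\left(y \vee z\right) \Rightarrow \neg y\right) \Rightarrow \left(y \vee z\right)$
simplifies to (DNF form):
$y \vee z$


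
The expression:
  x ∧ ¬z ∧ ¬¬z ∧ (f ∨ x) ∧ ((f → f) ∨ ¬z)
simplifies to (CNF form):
False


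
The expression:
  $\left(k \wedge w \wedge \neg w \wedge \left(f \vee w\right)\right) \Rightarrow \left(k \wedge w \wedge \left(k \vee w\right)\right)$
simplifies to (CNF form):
$\text{True}$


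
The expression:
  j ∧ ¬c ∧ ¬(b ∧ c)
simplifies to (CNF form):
j ∧ ¬c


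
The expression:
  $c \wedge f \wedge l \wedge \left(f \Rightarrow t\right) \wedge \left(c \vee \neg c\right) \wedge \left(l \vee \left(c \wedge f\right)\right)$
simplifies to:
$c \wedge f \wedge l \wedge t$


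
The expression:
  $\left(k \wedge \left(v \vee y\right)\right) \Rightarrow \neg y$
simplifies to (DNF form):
$\neg k \vee \neg y$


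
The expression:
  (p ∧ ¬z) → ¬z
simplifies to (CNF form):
True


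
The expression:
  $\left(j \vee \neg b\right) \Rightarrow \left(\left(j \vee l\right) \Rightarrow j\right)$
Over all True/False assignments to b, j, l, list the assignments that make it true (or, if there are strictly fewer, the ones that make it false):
is false only for:
  b=False, j=False, l=True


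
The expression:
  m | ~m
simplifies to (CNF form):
True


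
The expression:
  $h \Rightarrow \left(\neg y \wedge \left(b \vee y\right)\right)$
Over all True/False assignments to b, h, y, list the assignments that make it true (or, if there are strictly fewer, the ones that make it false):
is false only for:
  b=False, h=True, y=False;
  b=False, h=True, y=True;
  b=True, h=True, y=True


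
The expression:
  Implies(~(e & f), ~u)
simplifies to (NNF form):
~u | (e & f)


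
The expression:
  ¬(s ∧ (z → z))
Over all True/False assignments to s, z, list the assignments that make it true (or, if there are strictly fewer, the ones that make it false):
is true only for:
  s=False, z=False;
  s=False, z=True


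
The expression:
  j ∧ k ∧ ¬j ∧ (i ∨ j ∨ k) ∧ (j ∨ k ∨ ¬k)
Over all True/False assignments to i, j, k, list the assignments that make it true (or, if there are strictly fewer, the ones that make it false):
is never true.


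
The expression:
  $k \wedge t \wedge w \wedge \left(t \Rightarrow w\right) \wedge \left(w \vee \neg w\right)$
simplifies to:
$k \wedge t \wedge w$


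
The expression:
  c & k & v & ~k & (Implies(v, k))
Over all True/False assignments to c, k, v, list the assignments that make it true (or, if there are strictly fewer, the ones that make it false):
is never true.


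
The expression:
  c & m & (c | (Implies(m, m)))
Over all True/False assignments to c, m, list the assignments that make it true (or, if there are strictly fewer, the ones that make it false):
is true only for:
  c=True, m=True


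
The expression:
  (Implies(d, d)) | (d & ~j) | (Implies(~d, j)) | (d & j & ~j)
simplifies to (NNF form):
True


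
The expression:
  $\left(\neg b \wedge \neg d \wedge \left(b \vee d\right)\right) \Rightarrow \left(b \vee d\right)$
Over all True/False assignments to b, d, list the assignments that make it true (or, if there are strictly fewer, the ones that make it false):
is always true.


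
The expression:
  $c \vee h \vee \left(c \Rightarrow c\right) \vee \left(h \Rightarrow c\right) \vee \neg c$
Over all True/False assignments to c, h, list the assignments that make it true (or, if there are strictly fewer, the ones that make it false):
is always true.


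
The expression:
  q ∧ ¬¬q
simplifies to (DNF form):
q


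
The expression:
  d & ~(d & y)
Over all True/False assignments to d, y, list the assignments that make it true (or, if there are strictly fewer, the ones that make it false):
is true only for:
  d=True, y=False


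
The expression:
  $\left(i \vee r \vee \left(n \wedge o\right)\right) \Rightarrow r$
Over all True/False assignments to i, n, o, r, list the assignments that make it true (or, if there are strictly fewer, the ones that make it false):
is false only for:
  i=False, n=True, o=True, r=False;
  i=True, n=False, o=False, r=False;
  i=True, n=False, o=True, r=False;
  i=True, n=True, o=False, r=False;
  i=True, n=True, o=True, r=False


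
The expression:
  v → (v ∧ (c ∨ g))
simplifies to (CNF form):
c ∨ g ∨ ¬v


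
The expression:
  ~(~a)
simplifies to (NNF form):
a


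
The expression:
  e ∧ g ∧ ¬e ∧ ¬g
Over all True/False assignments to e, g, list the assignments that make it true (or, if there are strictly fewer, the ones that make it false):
is never true.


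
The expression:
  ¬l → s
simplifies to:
l ∨ s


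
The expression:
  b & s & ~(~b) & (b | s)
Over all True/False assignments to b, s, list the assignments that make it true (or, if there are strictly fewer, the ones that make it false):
is true only for:
  b=True, s=True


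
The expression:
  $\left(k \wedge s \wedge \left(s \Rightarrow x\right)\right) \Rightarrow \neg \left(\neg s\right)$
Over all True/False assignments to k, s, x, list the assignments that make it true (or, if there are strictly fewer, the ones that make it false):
is always true.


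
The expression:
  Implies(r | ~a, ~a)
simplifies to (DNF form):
~a | ~r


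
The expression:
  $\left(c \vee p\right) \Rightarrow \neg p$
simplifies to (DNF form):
$\neg p$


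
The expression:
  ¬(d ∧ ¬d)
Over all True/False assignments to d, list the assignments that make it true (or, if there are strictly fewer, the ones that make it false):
is always true.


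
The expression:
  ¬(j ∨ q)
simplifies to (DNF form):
¬j ∧ ¬q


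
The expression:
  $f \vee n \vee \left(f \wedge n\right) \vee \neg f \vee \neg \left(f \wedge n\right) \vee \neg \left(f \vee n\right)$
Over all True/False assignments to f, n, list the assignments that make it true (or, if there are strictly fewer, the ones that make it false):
is always true.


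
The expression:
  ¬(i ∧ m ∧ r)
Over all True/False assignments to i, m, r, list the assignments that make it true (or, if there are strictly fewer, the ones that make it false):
is false only for:
  i=True, m=True, r=True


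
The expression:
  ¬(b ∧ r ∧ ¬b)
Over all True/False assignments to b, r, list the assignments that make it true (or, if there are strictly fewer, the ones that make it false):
is always true.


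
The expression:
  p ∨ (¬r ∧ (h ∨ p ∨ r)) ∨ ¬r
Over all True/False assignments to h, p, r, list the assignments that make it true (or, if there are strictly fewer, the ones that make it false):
is false only for:
  h=False, p=False, r=True;
  h=True, p=False, r=True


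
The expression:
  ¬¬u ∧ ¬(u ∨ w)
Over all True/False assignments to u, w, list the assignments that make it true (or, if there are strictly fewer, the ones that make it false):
is never true.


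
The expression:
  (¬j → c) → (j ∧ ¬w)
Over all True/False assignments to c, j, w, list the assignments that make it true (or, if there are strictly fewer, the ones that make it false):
is true only for:
  c=False, j=False, w=False;
  c=False, j=False, w=True;
  c=False, j=True, w=False;
  c=True, j=True, w=False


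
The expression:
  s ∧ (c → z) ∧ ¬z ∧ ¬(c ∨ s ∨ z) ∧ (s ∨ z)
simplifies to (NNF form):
False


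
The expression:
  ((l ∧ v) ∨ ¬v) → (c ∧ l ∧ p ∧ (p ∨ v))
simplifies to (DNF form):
(v ∧ ¬l) ∨ (c ∧ l ∧ p)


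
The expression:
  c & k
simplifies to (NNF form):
c & k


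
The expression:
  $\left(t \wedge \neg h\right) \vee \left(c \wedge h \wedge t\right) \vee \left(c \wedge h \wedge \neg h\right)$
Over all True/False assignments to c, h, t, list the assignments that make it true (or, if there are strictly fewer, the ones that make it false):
is true only for:
  c=False, h=False, t=True;
  c=True, h=False, t=True;
  c=True, h=True, t=True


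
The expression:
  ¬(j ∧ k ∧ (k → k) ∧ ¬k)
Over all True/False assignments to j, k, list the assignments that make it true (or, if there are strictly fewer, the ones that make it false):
is always true.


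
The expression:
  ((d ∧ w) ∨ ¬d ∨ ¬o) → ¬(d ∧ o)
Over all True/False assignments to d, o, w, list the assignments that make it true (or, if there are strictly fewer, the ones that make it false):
is false only for:
  d=True, o=True, w=True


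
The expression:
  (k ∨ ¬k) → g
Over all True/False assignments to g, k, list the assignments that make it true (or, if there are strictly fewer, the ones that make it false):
is true only for:
  g=True, k=False;
  g=True, k=True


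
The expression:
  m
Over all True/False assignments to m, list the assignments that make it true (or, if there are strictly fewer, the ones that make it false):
is true only for:
  m=True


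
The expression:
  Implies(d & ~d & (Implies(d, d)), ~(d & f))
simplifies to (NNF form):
True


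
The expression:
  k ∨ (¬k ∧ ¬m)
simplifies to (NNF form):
k ∨ ¬m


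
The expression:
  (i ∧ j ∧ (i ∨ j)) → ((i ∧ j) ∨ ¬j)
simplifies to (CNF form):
True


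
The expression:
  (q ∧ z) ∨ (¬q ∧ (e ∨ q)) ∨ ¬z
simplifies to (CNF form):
e ∨ q ∨ ¬z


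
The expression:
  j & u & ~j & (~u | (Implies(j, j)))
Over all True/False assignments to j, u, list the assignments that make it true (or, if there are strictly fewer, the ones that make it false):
is never true.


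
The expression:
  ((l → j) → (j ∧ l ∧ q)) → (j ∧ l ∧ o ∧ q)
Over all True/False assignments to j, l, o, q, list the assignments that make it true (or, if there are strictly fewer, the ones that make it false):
is false only for:
  j=False, l=True, o=False, q=False;
  j=False, l=True, o=False, q=True;
  j=False, l=True, o=True, q=False;
  j=False, l=True, o=True, q=True;
  j=True, l=True, o=False, q=True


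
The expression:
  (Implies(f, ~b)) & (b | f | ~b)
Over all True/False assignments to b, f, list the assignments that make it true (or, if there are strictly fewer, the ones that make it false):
is false only for:
  b=True, f=True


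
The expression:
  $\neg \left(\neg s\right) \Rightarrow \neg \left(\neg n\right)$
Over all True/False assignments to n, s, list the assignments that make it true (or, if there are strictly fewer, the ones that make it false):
is false only for:
  n=False, s=True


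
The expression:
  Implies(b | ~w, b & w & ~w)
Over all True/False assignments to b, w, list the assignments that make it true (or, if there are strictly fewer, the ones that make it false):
is true only for:
  b=False, w=True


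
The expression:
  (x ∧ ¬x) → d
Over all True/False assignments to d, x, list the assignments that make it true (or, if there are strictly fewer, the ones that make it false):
is always true.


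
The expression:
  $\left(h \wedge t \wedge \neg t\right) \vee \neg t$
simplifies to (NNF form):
$\neg t$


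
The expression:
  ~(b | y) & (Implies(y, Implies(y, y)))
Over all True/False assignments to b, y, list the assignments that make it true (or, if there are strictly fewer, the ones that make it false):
is true only for:
  b=False, y=False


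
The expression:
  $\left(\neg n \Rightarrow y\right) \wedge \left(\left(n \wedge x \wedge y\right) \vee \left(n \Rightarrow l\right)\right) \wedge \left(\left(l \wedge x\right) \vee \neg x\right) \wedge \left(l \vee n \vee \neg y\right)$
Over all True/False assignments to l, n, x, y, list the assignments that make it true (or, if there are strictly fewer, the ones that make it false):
is true only for:
  l=True, n=False, x=False, y=True;
  l=True, n=False, x=True, y=True;
  l=True, n=True, x=False, y=False;
  l=True, n=True, x=False, y=True;
  l=True, n=True, x=True, y=False;
  l=True, n=True, x=True, y=True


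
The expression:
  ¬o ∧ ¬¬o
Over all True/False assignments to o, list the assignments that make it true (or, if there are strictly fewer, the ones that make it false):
is never true.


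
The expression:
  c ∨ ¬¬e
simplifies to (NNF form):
c ∨ e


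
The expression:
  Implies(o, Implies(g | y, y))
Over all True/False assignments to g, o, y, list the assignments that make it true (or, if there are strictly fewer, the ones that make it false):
is false only for:
  g=True, o=True, y=False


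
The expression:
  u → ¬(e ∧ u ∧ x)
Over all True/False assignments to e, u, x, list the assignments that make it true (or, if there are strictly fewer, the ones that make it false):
is false only for:
  e=True, u=True, x=True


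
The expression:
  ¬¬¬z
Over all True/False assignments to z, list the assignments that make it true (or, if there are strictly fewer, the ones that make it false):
is true only for:
  z=False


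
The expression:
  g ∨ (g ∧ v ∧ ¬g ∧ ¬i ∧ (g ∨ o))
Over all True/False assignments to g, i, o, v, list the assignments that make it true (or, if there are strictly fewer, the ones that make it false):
is true only for:
  g=True, i=False, o=False, v=False;
  g=True, i=False, o=False, v=True;
  g=True, i=False, o=True, v=False;
  g=True, i=False, o=True, v=True;
  g=True, i=True, o=False, v=False;
  g=True, i=True, o=False, v=True;
  g=True, i=True, o=True, v=False;
  g=True, i=True, o=True, v=True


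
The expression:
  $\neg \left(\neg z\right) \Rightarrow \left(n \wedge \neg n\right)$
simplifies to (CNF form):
$\neg z$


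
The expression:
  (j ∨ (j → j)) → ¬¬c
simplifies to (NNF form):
c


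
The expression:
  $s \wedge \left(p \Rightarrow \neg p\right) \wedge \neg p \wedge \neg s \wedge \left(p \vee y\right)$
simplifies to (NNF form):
$\text{False}$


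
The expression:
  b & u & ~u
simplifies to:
False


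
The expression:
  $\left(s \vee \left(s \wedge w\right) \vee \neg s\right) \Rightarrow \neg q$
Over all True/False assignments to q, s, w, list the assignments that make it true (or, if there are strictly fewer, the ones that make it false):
is true only for:
  q=False, s=False, w=False;
  q=False, s=False, w=True;
  q=False, s=True, w=False;
  q=False, s=True, w=True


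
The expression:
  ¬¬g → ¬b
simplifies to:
¬b ∨ ¬g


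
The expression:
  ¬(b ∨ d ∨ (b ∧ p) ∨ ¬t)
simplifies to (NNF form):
t ∧ ¬b ∧ ¬d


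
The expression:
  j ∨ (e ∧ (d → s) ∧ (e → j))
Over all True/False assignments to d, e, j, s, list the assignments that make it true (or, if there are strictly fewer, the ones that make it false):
is true only for:
  d=False, e=False, j=True, s=False;
  d=False, e=False, j=True, s=True;
  d=False, e=True, j=True, s=False;
  d=False, e=True, j=True, s=True;
  d=True, e=False, j=True, s=False;
  d=True, e=False, j=True, s=True;
  d=True, e=True, j=True, s=False;
  d=True, e=True, j=True, s=True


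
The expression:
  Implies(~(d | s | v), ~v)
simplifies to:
True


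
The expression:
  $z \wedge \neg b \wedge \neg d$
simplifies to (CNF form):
$z \wedge \neg b \wedge \neg d$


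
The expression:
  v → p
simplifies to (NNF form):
p ∨ ¬v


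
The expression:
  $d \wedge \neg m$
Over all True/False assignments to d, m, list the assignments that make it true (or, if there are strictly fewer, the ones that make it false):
is true only for:
  d=True, m=False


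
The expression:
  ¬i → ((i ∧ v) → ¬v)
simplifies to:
True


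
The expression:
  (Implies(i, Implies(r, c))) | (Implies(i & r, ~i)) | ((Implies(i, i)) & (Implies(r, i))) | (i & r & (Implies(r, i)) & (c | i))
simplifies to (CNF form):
True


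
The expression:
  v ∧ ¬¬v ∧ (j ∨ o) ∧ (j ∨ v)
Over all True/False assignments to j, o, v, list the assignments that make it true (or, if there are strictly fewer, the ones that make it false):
is true only for:
  j=False, o=True, v=True;
  j=True, o=False, v=True;
  j=True, o=True, v=True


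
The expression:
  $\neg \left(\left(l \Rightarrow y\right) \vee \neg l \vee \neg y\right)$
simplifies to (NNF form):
$\text{False}$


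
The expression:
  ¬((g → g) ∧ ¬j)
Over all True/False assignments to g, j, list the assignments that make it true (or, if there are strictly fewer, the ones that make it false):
is true only for:
  g=False, j=True;
  g=True, j=True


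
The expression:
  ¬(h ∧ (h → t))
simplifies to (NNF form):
¬h ∨ ¬t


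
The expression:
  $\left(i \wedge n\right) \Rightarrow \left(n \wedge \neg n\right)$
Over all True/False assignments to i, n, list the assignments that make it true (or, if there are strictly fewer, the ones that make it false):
is false only for:
  i=True, n=True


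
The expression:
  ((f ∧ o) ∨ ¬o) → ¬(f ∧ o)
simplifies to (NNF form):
¬f ∨ ¬o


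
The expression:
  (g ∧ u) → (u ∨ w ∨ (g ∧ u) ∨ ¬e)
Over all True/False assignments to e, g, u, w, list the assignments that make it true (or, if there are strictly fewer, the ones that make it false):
is always true.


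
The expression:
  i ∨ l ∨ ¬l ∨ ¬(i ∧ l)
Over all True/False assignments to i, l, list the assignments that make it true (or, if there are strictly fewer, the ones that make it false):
is always true.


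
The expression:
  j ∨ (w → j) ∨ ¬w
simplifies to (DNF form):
j ∨ ¬w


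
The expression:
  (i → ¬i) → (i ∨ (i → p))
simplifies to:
True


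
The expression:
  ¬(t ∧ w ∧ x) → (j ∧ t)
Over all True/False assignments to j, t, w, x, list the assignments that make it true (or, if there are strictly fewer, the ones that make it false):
is true only for:
  j=False, t=True, w=True, x=True;
  j=True, t=True, w=False, x=False;
  j=True, t=True, w=False, x=True;
  j=True, t=True, w=True, x=False;
  j=True, t=True, w=True, x=True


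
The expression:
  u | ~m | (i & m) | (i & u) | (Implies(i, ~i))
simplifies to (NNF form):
True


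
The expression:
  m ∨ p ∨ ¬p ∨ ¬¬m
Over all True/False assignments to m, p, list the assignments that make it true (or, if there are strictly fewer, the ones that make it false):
is always true.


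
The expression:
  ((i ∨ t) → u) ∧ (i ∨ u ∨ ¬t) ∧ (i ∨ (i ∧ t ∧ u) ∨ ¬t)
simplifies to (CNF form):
(i ∨ ¬t) ∧ (u ∨ ¬i)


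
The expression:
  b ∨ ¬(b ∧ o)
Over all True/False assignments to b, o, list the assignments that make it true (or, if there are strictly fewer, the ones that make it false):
is always true.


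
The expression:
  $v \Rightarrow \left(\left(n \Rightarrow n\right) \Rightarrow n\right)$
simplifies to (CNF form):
$n \vee \neg v$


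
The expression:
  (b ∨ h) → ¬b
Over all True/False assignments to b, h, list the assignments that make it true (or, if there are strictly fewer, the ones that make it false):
is true only for:
  b=False, h=False;
  b=False, h=True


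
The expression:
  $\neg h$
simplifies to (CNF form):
$\neg h$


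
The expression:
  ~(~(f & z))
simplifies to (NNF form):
f & z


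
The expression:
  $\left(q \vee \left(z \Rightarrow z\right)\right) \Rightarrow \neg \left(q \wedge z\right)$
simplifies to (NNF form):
$\neg q \vee \neg z$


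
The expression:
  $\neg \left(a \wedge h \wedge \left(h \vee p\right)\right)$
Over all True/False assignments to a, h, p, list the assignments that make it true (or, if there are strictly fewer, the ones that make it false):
is false only for:
  a=True, h=True, p=False;
  a=True, h=True, p=True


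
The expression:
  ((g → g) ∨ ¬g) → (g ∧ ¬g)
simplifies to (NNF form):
False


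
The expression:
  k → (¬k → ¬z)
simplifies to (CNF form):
True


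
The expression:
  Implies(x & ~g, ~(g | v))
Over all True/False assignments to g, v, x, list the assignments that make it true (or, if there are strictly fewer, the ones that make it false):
is false only for:
  g=False, v=True, x=True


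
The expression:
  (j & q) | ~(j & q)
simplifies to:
True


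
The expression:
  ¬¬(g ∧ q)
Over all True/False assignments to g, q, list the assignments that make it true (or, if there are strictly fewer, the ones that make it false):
is true only for:
  g=True, q=True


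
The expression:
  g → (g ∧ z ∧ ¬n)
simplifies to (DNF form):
(z ∧ ¬n) ∨ ¬g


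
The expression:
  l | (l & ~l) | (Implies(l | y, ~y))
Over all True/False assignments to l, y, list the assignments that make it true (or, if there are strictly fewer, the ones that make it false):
is false only for:
  l=False, y=True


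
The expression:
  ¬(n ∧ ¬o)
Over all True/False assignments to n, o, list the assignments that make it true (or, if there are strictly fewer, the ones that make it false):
is false only for:
  n=True, o=False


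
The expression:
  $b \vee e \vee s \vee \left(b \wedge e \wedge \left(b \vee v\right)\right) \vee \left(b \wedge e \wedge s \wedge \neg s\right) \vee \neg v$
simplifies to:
$b \vee e \vee s \vee \neg v$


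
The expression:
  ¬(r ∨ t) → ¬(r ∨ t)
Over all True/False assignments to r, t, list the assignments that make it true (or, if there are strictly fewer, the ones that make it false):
is always true.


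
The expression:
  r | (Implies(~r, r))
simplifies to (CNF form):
r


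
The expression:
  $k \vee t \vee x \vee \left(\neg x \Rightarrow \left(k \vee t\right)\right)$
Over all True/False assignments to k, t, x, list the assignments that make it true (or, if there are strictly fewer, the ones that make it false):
is false only for:
  k=False, t=False, x=False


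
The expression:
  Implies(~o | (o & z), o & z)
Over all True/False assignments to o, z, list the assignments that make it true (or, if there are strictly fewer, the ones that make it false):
is true only for:
  o=True, z=False;
  o=True, z=True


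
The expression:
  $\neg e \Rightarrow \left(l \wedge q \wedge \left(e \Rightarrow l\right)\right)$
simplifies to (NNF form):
$e \vee \left(l \wedge q\right)$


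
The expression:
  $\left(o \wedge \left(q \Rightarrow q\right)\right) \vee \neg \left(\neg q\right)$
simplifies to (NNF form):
$o \vee q$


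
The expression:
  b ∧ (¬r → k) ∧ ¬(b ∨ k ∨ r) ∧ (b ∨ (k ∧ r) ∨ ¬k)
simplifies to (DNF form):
False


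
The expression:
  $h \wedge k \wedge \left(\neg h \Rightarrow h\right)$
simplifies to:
$h \wedge k$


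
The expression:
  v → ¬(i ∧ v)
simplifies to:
¬i ∨ ¬v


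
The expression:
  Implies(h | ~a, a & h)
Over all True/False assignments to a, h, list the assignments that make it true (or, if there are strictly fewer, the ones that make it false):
is true only for:
  a=True, h=False;
  a=True, h=True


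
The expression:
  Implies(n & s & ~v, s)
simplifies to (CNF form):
True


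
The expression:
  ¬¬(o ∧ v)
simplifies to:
o ∧ v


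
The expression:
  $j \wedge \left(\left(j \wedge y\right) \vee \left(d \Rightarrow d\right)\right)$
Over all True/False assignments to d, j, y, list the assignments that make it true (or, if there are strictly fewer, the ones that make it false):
is true only for:
  d=False, j=True, y=False;
  d=False, j=True, y=True;
  d=True, j=True, y=False;
  d=True, j=True, y=True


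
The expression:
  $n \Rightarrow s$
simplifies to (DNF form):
$s \vee \neg n$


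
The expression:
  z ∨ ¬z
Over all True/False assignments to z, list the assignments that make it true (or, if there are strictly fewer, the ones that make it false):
is always true.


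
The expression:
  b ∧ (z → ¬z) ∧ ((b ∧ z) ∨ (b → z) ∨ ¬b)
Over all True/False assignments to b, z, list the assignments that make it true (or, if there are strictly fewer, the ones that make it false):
is never true.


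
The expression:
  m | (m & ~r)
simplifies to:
m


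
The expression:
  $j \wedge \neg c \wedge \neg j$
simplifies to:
$\text{False}$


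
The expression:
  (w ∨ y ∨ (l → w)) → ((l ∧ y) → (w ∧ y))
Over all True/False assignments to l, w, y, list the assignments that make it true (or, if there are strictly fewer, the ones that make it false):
is false only for:
  l=True, w=False, y=True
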